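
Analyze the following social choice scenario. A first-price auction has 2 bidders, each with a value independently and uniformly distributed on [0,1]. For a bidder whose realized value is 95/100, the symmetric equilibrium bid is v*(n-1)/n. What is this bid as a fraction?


Step 1: The symmetric BNE bidding function is b(v) = v * (n-1) / n
Step 2: Substitute v = 19/20 and n = 2
Step 3: b = 19/20 * 1/2
Step 4: b = 19/40

19/40


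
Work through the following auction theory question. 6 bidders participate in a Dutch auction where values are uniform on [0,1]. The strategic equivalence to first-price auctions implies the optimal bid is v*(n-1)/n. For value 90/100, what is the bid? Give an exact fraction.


Step 1: Dutch auctions are strategically equivalent to first-price auctions
Step 2: The equilibrium bid is b(v) = v*(n-1)/n
Step 3: b = 9/10 * 5/6
Step 4: b = 3/4

3/4


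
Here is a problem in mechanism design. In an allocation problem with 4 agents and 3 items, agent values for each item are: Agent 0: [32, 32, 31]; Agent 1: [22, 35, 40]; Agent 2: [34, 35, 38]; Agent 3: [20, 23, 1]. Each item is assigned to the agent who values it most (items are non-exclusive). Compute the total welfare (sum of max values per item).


Step 1: For each item, find the maximum value among all agents.
Step 2: Item 0 -> Agent 2 (value 34)
Step 3: Item 1 -> Agent 1 (value 35)
Step 4: Item 2 -> Agent 1 (value 40)
Step 5: Total welfare = 34 + 35 + 40 = 109

109


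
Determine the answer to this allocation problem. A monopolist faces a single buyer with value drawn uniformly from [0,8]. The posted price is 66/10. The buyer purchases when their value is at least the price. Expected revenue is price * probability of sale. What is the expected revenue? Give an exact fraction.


Step 1: Posted price r = 33/5, value support [0,8]
Step 2: P(v >= r) = (8 - 33/5)/8 = 7/40
Step 3: Expected revenue = r * P(v >= r) = 33/5 * 7/40
Step 4: Revenue = 231/200

231/200


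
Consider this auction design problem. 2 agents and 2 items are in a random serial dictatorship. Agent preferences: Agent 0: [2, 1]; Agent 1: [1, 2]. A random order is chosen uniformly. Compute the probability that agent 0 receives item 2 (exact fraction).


Step 1: Agent 0 wants item 2
Step 2: There are 2 possible orderings of agents
Step 3: In 2 orderings, agent 0 gets item 2
Step 4: Probability = 2/2 = 1

1


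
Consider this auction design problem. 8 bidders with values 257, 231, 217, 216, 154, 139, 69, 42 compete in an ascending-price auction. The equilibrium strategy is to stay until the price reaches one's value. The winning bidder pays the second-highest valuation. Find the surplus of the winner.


Step 1: Identify the highest value: 257
Step 2: Identify the second-highest value: 231
Step 3: The final price = second-highest value = 231
Step 4: Surplus = 257 - 231 = 26

26


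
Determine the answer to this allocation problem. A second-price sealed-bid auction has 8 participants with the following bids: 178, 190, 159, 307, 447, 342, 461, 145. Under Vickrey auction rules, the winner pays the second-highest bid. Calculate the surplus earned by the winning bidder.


Step 1: Sort bids in descending order: 461, 447, 342, 307, 190, 178, 159, 145
Step 2: The winning bid is the highest: 461
Step 3: The payment equals the second-highest bid: 447
Step 4: Surplus = winner's bid - payment = 461 - 447 = 14

14


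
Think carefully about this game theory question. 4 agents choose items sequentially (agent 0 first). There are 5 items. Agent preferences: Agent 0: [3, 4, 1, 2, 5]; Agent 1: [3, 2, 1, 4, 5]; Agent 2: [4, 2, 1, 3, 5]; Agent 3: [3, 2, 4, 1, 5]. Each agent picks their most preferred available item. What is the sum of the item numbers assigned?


Step 1: Agent 0 picks item 3
Step 2: Agent 1 picks item 2
Step 3: Agent 2 picks item 4
Step 4: Agent 3 picks item 1
Step 5: Sum = 3 + 2 + 4 + 1 = 10

10


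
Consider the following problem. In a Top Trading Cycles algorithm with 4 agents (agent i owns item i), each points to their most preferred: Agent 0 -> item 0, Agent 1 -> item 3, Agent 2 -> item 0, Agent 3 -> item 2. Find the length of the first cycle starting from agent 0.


Step 1: Trace the pointer graph from agent 0: 0 -> 0
Step 2: A cycle is detected when we revisit agent 0
Step 3: The cycle is: 0 -> 0
Step 4: Cycle length = 1

1


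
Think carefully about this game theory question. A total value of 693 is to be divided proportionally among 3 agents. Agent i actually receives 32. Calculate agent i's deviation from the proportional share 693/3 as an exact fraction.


Step 1: Proportional share = 693/3 = 231
Step 2: Agent's actual allocation = 32
Step 3: Excess = 32 - 231 = -199

-199


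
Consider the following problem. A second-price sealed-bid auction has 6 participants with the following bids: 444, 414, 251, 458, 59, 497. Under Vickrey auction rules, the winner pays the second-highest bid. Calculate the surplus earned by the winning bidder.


Step 1: Sort bids in descending order: 497, 458, 444, 414, 251, 59
Step 2: The winning bid is the highest: 497
Step 3: The payment equals the second-highest bid: 458
Step 4: Surplus = winner's bid - payment = 497 - 458 = 39

39


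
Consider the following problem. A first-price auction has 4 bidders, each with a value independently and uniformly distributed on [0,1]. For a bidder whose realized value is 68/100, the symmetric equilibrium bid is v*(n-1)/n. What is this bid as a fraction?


Step 1: The symmetric BNE bidding function is b(v) = v * (n-1) / n
Step 2: Substitute v = 17/25 and n = 4
Step 3: b = 17/25 * 3/4
Step 4: b = 51/100

51/100


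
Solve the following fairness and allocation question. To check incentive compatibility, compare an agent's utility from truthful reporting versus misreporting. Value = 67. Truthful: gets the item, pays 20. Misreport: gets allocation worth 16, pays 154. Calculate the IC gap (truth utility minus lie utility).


Step 1: U(truth) = value - payment = 67 - 20 = 47
Step 2: U(lie) = allocation - payment = 16 - 154 = -138
Step 3: IC gap = 47 - (-138) = 185

185


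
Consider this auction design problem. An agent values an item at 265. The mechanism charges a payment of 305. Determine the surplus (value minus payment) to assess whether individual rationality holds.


Step 1: Surplus = value - payment = 265 - 305 = -40
Step 2: IR is violated (surplus < 0)

-40


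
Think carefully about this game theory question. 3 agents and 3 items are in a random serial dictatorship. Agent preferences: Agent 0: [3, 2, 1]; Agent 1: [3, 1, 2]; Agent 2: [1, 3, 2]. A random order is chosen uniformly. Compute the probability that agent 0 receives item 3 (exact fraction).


Step 1: Agent 0 wants item 3
Step 2: There are 6 possible orderings of agents
Step 3: In 3 orderings, agent 0 gets item 3
Step 4: Probability = 3/6 = 1/2

1/2


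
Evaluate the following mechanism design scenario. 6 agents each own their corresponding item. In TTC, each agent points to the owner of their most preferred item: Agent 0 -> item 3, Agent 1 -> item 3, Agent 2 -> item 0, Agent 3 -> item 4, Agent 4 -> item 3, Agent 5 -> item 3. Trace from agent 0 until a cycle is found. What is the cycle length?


Step 1: Trace the pointer graph from agent 0: 0 -> 3 -> 4 -> 3
Step 2: A cycle is detected when we revisit agent 3
Step 3: The cycle is: 3 -> 4 -> 3
Step 4: Cycle length = 2

2


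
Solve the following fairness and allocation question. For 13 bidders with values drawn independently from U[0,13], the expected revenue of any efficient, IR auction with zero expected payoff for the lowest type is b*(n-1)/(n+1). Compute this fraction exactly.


Step 1: By Revenue Equivalence, expected revenue = b*(n-1)/(n+1)
Step 2: Substituting n = 13, b = 13
Step 3: Revenue = 13*(13-1)/(13+1) = 13*12/14
Step 4: Revenue = 156/14 = 78/7

78/7


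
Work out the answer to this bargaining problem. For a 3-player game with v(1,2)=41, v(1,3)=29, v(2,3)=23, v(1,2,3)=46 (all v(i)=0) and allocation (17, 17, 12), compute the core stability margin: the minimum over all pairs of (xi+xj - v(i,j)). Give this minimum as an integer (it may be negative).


Step 1: Slack for coalition (1,2): x1+x2 - v12 = 34 - 41 = -7
Step 2: Slack for coalition (1,3): x1+x3 - v13 = 29 - 29 = 0
Step 3: Slack for coalition (2,3): x2+x3 - v23 = 29 - 23 = 6
Step 4: Minimum slack = min(-7, 0, 6) = -7, attained by (1,2); coalition (1,2) can block (slack < 0), so the allocation is not in the core

-7


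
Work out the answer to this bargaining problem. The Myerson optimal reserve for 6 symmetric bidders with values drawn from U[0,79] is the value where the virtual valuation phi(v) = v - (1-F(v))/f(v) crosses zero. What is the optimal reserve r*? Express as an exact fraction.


Step 1: For U[0,79], F(v) = v/79 and f(v) = 1/79
Step 2: phi(v) = v - (1 - v/79)/(1/79) = v - (79 - v) = 2v - 79
Step 3: Set phi(r*) = 0: 2r* - 79 = 0
Step 4: r* = 79/2 (the number of bidders n = 6 does not enter)

79/2


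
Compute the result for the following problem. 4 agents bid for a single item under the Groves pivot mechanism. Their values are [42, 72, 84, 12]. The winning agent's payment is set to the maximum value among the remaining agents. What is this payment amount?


Step 1: The efficient winner is agent 2 with value 84
Step 2: Other agents' values: [42, 72, 12]
Step 3: Pivot payment = max(others) = 72
Step 4: The winner pays 72

72


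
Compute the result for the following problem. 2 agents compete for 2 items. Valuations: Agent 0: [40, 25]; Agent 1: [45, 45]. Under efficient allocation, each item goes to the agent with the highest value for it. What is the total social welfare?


Step 1: For each item, find the maximum value among all agents.
Step 2: Item 0 -> Agent 1 (value 45)
Step 3: Item 1 -> Agent 1 (value 45)
Step 4: Total welfare = 45 + 45 = 90

90


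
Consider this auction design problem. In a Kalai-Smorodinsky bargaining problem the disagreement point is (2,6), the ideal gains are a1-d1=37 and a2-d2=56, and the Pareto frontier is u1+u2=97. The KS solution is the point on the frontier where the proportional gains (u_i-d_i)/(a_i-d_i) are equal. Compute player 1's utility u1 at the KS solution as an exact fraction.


Step 1: At the KS point, (u1-d1)/r1 = (u2-d2)/r2 = t and u1+u2 = 97
Step 2: u1 = d1 + r1*t and u2 = d2 + r2*t, so (d1 + r1*t) + (d2 + r2*t) = 97
Step 3: t = (97 - 2 - 6)/(37 + 56) = 89/93
Step 4: u1 = d1 + r1*t = 2 + 37 * 89/93 = 3479/93
Step 5: (Check: u2 = d2 + r2*t = 5542/93; u1+u2 = 3479/93 + 5542/93 = 97, on the frontier.)

3479/93


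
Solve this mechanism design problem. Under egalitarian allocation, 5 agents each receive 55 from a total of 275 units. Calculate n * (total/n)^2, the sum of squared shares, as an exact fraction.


Step 1: Each agent's share = 275/5 = 55
Step 2: Square of each share = (55)^2 = 3025
Step 3: Sum of squares = 5 * 3025 = 15125

15125


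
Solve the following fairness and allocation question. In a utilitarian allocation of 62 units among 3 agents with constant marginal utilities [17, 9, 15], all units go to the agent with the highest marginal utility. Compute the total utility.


Step 1: The marginal utilities are [17, 9, 15]
Step 2: The highest marginal utility is 17
Step 3: All 62 units go to that agent
Step 4: Total utility = 17 * 62 = 1054

1054


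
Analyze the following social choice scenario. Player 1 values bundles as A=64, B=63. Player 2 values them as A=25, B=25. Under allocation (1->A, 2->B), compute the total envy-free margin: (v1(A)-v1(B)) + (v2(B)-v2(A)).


Step 1: Player 1's margin = v1(A) - v1(B) = 64 - 63 = 1
Step 2: Player 2's margin = v2(B) - v2(A) = 25 - 25 = 0
Step 3: Total margin = 1 + 0 = 1

1


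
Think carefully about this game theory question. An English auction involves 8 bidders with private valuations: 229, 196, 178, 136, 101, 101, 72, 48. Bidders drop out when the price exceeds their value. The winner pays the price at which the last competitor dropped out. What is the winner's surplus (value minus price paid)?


Step 1: Identify the highest value: 229
Step 2: Identify the second-highest value: 196
Step 3: The final price = second-highest value = 196
Step 4: Surplus = 229 - 196 = 33

33


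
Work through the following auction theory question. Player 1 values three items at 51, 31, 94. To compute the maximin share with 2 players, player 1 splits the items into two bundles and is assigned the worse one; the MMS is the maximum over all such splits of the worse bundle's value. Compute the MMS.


Step 1: Item values = 51, 31, 94
Step 2: Enumerate all 2-bundle partitions and take the smaller bundle:
  Partition 1: {51} vs {31,94} -> bundles 51, 125; min = 51
  Partition 2: {31} vs {51,94} -> bundles 31, 145; min = 31
  Partition 3: {94} vs {51,31} -> bundles 94, 82; min = 82
Step 3: MMS = max(51, 31, 82) = 82

82


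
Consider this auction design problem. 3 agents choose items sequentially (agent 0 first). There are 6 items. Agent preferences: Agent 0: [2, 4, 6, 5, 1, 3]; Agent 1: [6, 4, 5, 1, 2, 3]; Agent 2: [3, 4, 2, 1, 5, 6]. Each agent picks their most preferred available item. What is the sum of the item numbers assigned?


Step 1: Agent 0 picks item 2
Step 2: Agent 1 picks item 6
Step 3: Agent 2 picks item 3
Step 4: Sum = 2 + 6 + 3 = 11

11


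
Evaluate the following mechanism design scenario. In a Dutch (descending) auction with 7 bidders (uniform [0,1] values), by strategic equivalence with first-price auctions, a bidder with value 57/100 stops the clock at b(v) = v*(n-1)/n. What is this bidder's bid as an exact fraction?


Step 1: Dutch auctions are strategically equivalent to first-price auctions
Step 2: The equilibrium bid is b(v) = v*(n-1)/n
Step 3: b = 57/100 * 6/7
Step 4: b = 171/350

171/350


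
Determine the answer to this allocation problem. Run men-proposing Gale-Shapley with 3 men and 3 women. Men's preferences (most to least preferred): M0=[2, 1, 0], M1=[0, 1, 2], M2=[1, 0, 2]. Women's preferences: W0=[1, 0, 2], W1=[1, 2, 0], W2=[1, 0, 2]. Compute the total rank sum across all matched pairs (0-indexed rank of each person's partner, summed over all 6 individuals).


Step 1: Run Gale-Shapley (men propose, women hold best offer):
  M0 proposes to W2; she accepts
  M1 proposes to W0; she accepts
  M2 proposes to W1; she accepts
Step 2: Final matching: W0-M1, W1-M2, W2-M0
Step 3: 0-indexed ranks (man's rank of his match, then woman's): 0 + 0 + 0 + 1 + 0 + 1
Step 4: Total rank sum = 2

2


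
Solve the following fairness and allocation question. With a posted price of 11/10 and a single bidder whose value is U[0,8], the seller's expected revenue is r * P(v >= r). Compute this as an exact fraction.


Step 1: Posted price r = 11/10, value support [0,8]
Step 2: P(v >= r) = (8 - 11/10)/8 = 69/80
Step 3: Expected revenue = r * P(v >= r) = 11/10 * 69/80
Step 4: Revenue = 759/800

759/800


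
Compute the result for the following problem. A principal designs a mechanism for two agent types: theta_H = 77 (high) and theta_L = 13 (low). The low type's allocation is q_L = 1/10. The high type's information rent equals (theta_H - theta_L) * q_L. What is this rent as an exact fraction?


Step 1: theta_H - theta_L = 77 - 13 = 64
Step 2: Information rent = (theta_H - theta_L) * q_L
Step 3: = 64 * 1/10
Step 4: = 32/5

32/5


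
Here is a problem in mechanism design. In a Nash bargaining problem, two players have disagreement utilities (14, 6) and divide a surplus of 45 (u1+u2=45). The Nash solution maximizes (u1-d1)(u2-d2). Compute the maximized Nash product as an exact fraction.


Step 1: The Nash solution splits surplus symmetrically above the disagreement point
Step 2: u1 = (total + d1 - d2)/2 = (45 + 14 - 6)/2 = 53/2
Step 3: u2 = (total - d1 + d2)/2 = (45 - 14 + 6)/2 = 37/2
Step 4: Nash product = (53/2 - 14) * (37/2 - 6)
Step 5: = 25/2 * 25/2 = 625/4

625/4


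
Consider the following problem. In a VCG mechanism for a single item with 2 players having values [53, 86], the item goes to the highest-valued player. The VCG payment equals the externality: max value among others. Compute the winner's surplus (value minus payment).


Step 1: The winner is the agent with the highest value: agent 1 with value 86
Step 2: Values of other agents: [53]
Step 3: VCG payment = max of others' values = 53
Step 4: Surplus = 86 - 53 = 33

33


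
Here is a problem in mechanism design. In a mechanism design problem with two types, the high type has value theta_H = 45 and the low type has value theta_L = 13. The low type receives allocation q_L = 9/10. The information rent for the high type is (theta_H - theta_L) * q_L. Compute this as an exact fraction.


Step 1: theta_H - theta_L = 45 - 13 = 32
Step 2: Information rent = (theta_H - theta_L) * q_L
Step 3: = 32 * 9/10
Step 4: = 144/5

144/5


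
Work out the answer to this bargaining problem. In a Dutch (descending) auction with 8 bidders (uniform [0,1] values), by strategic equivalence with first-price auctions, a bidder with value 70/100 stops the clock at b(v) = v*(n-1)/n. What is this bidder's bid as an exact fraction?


Step 1: Dutch auctions are strategically equivalent to first-price auctions
Step 2: The equilibrium bid is b(v) = v*(n-1)/n
Step 3: b = 7/10 * 7/8
Step 4: b = 49/80

49/80


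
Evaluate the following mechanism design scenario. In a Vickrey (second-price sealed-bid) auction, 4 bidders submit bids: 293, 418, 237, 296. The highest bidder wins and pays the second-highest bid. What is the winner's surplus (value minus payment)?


Step 1: Sort bids in descending order: 418, 296, 293, 237
Step 2: The winning bid is the highest: 418
Step 3: The payment equals the second-highest bid: 296
Step 4: Surplus = winner's bid - payment = 418 - 296 = 122

122


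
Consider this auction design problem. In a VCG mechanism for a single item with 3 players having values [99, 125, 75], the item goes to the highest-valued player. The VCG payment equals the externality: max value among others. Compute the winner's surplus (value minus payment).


Step 1: The winner is the agent with the highest value: agent 1 with value 125
Step 2: Values of other agents: [99, 75]
Step 3: VCG payment = max of others' values = 99
Step 4: Surplus = 125 - 99 = 26

26


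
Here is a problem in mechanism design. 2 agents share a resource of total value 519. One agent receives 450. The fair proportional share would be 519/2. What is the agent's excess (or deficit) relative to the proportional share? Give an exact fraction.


Step 1: Proportional share = 519/2
Step 2: Agent's actual allocation = 450
Step 3: Excess = 450 - 519/2 = 381/2

381/2


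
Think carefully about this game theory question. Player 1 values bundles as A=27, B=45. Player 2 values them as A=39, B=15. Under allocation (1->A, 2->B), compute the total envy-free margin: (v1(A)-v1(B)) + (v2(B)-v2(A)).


Step 1: Player 1's margin = v1(A) - v1(B) = 27 - 45 = -18
Step 2: Player 2's margin = v2(B) - v2(A) = 15 - 39 = -24
Step 3: Total margin = -18 + -24 = -42

-42


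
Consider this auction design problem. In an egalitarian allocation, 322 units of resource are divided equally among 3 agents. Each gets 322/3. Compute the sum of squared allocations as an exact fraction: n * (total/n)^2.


Step 1: Each agent's share = 322/3
Step 2: Square of each share = (322/3)^2 = 103684/9
Step 3: Sum of squares = 3 * 103684/9 = 103684/3

103684/3


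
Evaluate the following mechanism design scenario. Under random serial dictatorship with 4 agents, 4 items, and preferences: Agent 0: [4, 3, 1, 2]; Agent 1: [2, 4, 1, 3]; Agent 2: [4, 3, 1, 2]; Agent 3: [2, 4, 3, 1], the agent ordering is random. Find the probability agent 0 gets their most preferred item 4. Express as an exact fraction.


Step 1: Agent 0 wants item 4
Step 2: There are 24 possible orderings of agents
Step 3: In 10 orderings, agent 0 gets item 4
Step 4: Probability = 10/24 = 5/12

5/12


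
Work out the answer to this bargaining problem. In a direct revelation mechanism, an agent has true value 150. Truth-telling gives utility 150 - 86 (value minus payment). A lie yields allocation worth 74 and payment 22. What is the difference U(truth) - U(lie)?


Step 1: U(truth) = value - payment = 150 - 86 = 64
Step 2: U(lie) = allocation - payment = 74 - 22 = 52
Step 3: IC gap = 64 - 52 = 12

12


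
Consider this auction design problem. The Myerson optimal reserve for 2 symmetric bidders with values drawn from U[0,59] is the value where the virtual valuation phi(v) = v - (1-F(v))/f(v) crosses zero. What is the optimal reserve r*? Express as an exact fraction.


Step 1: For U[0,59], F(v) = v/59 and f(v) = 1/59
Step 2: phi(v) = v - (1 - v/59)/(1/59) = v - (59 - v) = 2v - 59
Step 3: Set phi(r*) = 0: 2r* - 59 = 0
Step 4: r* = 59/2 (the number of bidders n = 2 does not enter)

59/2


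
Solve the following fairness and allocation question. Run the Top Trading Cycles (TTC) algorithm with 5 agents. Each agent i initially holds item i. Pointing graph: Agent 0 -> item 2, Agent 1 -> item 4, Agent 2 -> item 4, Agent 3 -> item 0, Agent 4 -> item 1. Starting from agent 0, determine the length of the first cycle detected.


Step 1: Trace the pointer graph from agent 0: 0 -> 2 -> 4 -> 1 -> 4
Step 2: A cycle is detected when we revisit agent 4
Step 3: The cycle is: 4 -> 1 -> 4
Step 4: Cycle length = 2

2


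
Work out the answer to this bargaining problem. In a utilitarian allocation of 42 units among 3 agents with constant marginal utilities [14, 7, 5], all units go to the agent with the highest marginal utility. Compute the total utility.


Step 1: The marginal utilities are [14, 7, 5]
Step 2: The highest marginal utility is 14
Step 3: All 42 units go to that agent
Step 4: Total utility = 14 * 42 = 588

588


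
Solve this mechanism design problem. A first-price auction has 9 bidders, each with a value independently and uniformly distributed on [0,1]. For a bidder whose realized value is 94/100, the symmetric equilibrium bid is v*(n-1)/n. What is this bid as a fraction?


Step 1: The symmetric BNE bidding function is b(v) = v * (n-1) / n
Step 2: Substitute v = 47/50 and n = 9
Step 3: b = 47/50 * 8/9
Step 4: b = 188/225

188/225


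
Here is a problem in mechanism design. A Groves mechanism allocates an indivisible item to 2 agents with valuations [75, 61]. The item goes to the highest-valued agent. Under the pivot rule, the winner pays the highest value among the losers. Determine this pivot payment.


Step 1: The efficient winner is agent 0 with value 75
Step 2: Other agents' values: [61]
Step 3: Pivot payment = max(others) = 61
Step 4: The winner pays 61

61


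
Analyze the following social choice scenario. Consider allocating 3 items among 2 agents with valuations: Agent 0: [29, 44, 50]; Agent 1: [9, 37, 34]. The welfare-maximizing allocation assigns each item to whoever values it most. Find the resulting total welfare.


Step 1: For each item, find the maximum value among all agents.
Step 2: Item 0 -> Agent 0 (value 29)
Step 3: Item 1 -> Agent 0 (value 44)
Step 4: Item 2 -> Agent 0 (value 50)
Step 5: Total welfare = 29 + 44 + 50 = 123

123


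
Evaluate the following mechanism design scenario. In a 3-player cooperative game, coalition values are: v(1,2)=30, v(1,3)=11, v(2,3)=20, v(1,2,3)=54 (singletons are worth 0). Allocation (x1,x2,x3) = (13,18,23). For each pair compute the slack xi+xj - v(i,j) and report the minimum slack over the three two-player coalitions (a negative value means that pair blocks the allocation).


Step 1: Slack for coalition (1,2): x1+x2 - v12 = 31 - 30 = 1
Step 2: Slack for coalition (1,3): x1+x3 - v13 = 36 - 11 = 25
Step 3: Slack for coalition (2,3): x2+x3 - v23 = 41 - 20 = 21
Step 4: Minimum slack = min(1, 25, 21) = 1, attained by (1,2); no pair can gain by deviating, so the allocation is in the core

1


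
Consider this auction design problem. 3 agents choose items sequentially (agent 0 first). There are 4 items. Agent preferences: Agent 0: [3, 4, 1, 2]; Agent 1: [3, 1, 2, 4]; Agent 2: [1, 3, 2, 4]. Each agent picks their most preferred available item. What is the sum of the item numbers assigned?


Step 1: Agent 0 picks item 3
Step 2: Agent 1 picks item 1
Step 3: Agent 2 picks item 2
Step 4: Sum = 3 + 1 + 2 = 6

6


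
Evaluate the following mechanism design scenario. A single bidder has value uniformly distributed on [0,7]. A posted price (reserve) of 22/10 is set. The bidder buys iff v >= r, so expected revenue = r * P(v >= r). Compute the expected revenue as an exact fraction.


Step 1: Posted price r = 11/5, value support [0,7]
Step 2: P(v >= r) = (7 - 11/5)/7 = 24/35
Step 3: Expected revenue = r * P(v >= r) = 11/5 * 24/35
Step 4: Revenue = 264/175

264/175


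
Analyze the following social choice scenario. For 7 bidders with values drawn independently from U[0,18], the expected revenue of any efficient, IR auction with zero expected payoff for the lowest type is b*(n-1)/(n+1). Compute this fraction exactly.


Step 1: By Revenue Equivalence, expected revenue = b*(n-1)/(n+1)
Step 2: Substituting n = 7, b = 18
Step 3: Revenue = 18*(7-1)/(7+1) = 18*6/8
Step 4: Revenue = 108/8 = 27/2

27/2


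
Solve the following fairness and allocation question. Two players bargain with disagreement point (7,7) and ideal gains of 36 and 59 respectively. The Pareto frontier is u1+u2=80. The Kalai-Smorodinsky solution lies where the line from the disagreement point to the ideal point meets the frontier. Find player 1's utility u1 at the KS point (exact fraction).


Step 1: At the KS point, (u1-d1)/r1 = (u2-d2)/r2 = t and u1+u2 = 80
Step 2: u1 = d1 + r1*t and u2 = d2 + r2*t, so (d1 + r1*t) + (d2 + r2*t) = 80
Step 3: t = (80 - 7 - 7)/(36 + 59) = 66/95
Step 4: u1 = d1 + r1*t = 7 + 36 * 66/95 = 3041/95
Step 5: (Check: u2 = d2 + r2*t = 4559/95; u1+u2 = 3041/95 + 4559/95 = 80, on the frontier.)

3041/95


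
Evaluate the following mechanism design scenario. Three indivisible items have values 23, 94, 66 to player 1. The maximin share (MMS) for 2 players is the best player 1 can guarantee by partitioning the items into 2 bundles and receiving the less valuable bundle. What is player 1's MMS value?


Step 1: Item values = 23, 94, 66
Step 2: Enumerate all 2-bundle partitions and take the smaller bundle:
  Partition 1: {23} vs {94,66} -> bundles 23, 160; min = 23
  Partition 2: {94} vs {23,66} -> bundles 94, 89; min = 89
  Partition 3: {66} vs {23,94} -> bundles 66, 117; min = 66
Step 3: MMS = max(23, 89, 66) = 89

89


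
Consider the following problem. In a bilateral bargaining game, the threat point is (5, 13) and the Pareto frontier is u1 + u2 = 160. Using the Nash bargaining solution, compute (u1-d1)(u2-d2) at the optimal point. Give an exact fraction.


Step 1: The Nash solution splits surplus symmetrically above the disagreement point
Step 2: u1 = (total + d1 - d2)/2 = (160 + 5 - 13)/2 = 76
Step 3: u2 = (total - d1 + d2)/2 = (160 - 5 + 13)/2 = 84
Step 4: Nash product = (76 - 5) * (84 - 13)
Step 5: = 71 * 71 = 5041

5041


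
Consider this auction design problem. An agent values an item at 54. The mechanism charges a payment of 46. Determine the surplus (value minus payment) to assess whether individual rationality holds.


Step 1: Surplus = value - payment = 54 - 46 = 8
Step 2: IR is satisfied (surplus >= 0)

8


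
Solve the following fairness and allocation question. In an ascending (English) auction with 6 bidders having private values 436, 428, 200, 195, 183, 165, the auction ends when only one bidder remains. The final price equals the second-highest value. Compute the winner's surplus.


Step 1: Identify the highest value: 436
Step 2: Identify the second-highest value: 428
Step 3: The final price = second-highest value = 428
Step 4: Surplus = 436 - 428 = 8

8


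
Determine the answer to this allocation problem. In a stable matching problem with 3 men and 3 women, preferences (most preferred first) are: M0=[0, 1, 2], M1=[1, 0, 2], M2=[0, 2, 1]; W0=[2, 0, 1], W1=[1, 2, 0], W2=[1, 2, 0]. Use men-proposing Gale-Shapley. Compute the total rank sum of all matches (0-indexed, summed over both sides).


Step 1: Run Gale-Shapley (men propose, women hold best offer):
  M0 proposes to W0; she accepts
  M1 proposes to W1; she accepts
  M2 proposes to W0; she switches from M0
  M0 proposes to W1; rejected
  M0 proposes to W2; she accepts
Step 2: Final matching: W0-M2, W1-M1, W2-M0
Step 3: 0-indexed ranks (man's rank of his match, then woman's): 0 + 0 + 0 + 0 + 2 + 2
Step 4: Total rank sum = 4

4


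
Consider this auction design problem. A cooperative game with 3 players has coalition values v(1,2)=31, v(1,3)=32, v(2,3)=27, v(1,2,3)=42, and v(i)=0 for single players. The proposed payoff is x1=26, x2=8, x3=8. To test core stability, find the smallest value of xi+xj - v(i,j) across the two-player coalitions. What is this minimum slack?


Step 1: Slack for coalition (1,2): x1+x2 - v12 = 34 - 31 = 3
Step 2: Slack for coalition (1,3): x1+x3 - v13 = 34 - 32 = 2
Step 3: Slack for coalition (2,3): x2+x3 - v23 = 16 - 27 = -11
Step 4: Minimum slack = min(3, 2, -11) = -11, attained by (2,3); coalition (2,3) can block (slack < 0), so the allocation is not in the core

-11


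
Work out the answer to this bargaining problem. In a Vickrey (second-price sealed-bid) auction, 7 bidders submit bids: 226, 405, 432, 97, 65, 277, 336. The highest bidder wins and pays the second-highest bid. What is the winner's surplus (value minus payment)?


Step 1: Sort bids in descending order: 432, 405, 336, 277, 226, 97, 65
Step 2: The winning bid is the highest: 432
Step 3: The payment equals the second-highest bid: 405
Step 4: Surplus = winner's bid - payment = 432 - 405 = 27

27


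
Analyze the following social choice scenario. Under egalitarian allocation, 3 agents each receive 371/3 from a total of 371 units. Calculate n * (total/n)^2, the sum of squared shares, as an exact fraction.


Step 1: Each agent's share = 371/3
Step 2: Square of each share = (371/3)^2 = 137641/9
Step 3: Sum of squares = 3 * 137641/9 = 137641/3

137641/3


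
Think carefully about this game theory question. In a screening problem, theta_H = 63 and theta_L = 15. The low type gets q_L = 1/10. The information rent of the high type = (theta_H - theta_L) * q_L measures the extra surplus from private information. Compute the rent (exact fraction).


Step 1: theta_H - theta_L = 63 - 15 = 48
Step 2: Information rent = (theta_H - theta_L) * q_L
Step 3: = 48 * 1/10
Step 4: = 24/5

24/5


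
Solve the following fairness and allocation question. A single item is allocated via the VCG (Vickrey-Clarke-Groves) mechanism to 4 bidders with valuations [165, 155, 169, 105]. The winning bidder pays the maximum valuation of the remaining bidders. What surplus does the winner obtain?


Step 1: The winner is the agent with the highest value: agent 2 with value 169
Step 2: Values of other agents: [165, 155, 105]
Step 3: VCG payment = max of others' values = 165
Step 4: Surplus = 169 - 165 = 4

4


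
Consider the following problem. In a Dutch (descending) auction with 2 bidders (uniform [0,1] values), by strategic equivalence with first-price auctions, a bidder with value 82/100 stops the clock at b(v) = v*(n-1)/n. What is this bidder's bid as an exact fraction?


Step 1: Dutch auctions are strategically equivalent to first-price auctions
Step 2: The equilibrium bid is b(v) = v*(n-1)/n
Step 3: b = 41/50 * 1/2
Step 4: b = 41/100

41/100


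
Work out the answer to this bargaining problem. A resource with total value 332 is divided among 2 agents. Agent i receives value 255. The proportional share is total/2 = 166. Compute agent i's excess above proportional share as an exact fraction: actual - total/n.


Step 1: Proportional share = 332/2 = 166
Step 2: Agent's actual allocation = 255
Step 3: Excess = 255 - 166 = 89

89


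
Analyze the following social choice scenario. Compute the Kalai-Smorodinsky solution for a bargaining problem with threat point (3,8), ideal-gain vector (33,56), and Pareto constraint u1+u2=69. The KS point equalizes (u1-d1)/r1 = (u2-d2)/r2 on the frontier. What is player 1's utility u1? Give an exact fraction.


Step 1: At the KS point, (u1-d1)/r1 = (u2-d2)/r2 = t and u1+u2 = 69
Step 2: u1 = d1 + r1*t and u2 = d2 + r2*t, so (d1 + r1*t) + (d2 + r2*t) = 69
Step 3: t = (69 - 3 - 8)/(33 + 56) = 58/89
Step 4: u1 = d1 + r1*t = 3 + 33 * 58/89 = 2181/89
Step 5: (Check: u2 = d2 + r2*t = 3960/89; u1+u2 = 2181/89 + 3960/89 = 69, on the frontier.)

2181/89


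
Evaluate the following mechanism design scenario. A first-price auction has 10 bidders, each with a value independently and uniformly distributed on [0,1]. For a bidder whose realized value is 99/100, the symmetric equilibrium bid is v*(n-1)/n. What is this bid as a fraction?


Step 1: The symmetric BNE bidding function is b(v) = v * (n-1) / n
Step 2: Substitute v = 99/100 and n = 10
Step 3: b = 99/100 * 9/10
Step 4: b = 891/1000

891/1000


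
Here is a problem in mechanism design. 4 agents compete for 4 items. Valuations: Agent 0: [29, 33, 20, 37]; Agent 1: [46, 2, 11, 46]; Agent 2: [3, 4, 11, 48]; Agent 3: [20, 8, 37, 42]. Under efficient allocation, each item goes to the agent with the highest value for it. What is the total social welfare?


Step 1: For each item, find the maximum value among all agents.
Step 2: Item 0 -> Agent 1 (value 46)
Step 3: Item 1 -> Agent 0 (value 33)
Step 4: Item 2 -> Agent 3 (value 37)
Step 5: Item 3 -> Agent 2 (value 48)
Step 6: Total welfare = 46 + 33 + 37 + 48 = 164

164


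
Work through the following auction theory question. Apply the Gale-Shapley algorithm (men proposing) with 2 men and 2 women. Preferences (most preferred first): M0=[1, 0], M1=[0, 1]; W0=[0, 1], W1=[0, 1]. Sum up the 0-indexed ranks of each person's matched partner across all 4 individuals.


Step 1: Run Gale-Shapley (men propose, women hold best offer):
  M0 proposes to W1; she accepts
  M1 proposes to W0; she accepts
Step 2: Final matching: W0-M1, W1-M0
Step 3: 0-indexed ranks (man's rank of his match, then woman's): 0 + 1 + 0 + 0
Step 4: Total rank sum = 1

1


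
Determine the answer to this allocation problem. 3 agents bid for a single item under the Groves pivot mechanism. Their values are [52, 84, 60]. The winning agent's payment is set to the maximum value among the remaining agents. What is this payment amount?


Step 1: The efficient winner is agent 1 with value 84
Step 2: Other agents' values: [52, 60]
Step 3: Pivot payment = max(others) = 60
Step 4: The winner pays 60

60


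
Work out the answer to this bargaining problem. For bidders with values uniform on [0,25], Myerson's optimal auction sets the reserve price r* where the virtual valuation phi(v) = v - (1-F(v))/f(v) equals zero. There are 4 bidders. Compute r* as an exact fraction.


Step 1: For U[0,25], F(v) = v/25 and f(v) = 1/25
Step 2: phi(v) = v - (1 - v/25)/(1/25) = v - (25 - v) = 2v - 25
Step 3: Set phi(r*) = 0: 2r* - 25 = 0
Step 4: r* = 25/2 (the number of bidders n = 4 does not enter)

25/2


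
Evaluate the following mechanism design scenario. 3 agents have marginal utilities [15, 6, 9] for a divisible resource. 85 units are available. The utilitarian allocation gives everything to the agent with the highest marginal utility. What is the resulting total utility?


Step 1: The marginal utilities are [15, 6, 9]
Step 2: The highest marginal utility is 15
Step 3: All 85 units go to that agent
Step 4: Total utility = 15 * 85 = 1275

1275


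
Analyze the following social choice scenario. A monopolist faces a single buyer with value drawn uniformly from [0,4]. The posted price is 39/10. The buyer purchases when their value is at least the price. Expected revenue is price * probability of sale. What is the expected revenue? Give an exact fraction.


Step 1: Posted price r = 39/10, value support [0,4]
Step 2: P(v >= r) = (4 - 39/10)/4 = 1/40
Step 3: Expected revenue = r * P(v >= r) = 39/10 * 1/40
Step 4: Revenue = 39/400

39/400


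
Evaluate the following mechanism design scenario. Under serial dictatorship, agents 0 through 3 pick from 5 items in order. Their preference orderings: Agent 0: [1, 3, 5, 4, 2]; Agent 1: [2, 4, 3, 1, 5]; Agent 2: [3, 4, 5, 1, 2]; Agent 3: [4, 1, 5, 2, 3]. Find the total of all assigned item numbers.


Step 1: Agent 0 picks item 1
Step 2: Agent 1 picks item 2
Step 3: Agent 2 picks item 3
Step 4: Agent 3 picks item 4
Step 5: Sum = 1 + 2 + 3 + 4 = 10

10


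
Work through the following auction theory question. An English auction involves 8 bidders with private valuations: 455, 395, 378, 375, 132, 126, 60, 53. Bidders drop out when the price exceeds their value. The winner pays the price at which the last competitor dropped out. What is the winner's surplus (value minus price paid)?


Step 1: Identify the highest value: 455
Step 2: Identify the second-highest value: 395
Step 3: The final price = second-highest value = 395
Step 4: Surplus = 455 - 395 = 60

60


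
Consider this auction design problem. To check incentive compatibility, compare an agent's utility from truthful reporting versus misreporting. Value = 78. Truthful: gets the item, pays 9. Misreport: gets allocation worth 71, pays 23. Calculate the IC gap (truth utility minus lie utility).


Step 1: U(truth) = value - payment = 78 - 9 = 69
Step 2: U(lie) = allocation - payment = 71 - 23 = 48
Step 3: IC gap = 69 - 48 = 21

21


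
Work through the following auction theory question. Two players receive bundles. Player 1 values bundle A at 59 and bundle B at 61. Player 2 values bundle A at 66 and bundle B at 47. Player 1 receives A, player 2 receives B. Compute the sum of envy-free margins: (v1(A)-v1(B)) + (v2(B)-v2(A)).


Step 1: Player 1's margin = v1(A) - v1(B) = 59 - 61 = -2
Step 2: Player 2's margin = v2(B) - v2(A) = 47 - 66 = -19
Step 3: Total margin = -2 + -19 = -21

-21


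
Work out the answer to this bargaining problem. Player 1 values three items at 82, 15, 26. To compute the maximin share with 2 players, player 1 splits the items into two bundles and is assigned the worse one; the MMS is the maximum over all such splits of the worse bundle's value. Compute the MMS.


Step 1: Item values = 82, 15, 26
Step 2: Enumerate all 2-bundle partitions and take the smaller bundle:
  Partition 1: {82} vs {15,26} -> bundles 82, 41; min = 41
  Partition 2: {15} vs {82,26} -> bundles 15, 108; min = 15
  Partition 3: {26} vs {82,15} -> bundles 26, 97; min = 26
Step 3: MMS = max(41, 15, 26) = 41

41


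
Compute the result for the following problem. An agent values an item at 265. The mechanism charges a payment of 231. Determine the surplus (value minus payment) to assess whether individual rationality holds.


Step 1: Surplus = value - payment = 265 - 231 = 34
Step 2: IR is satisfied (surplus >= 0)

34


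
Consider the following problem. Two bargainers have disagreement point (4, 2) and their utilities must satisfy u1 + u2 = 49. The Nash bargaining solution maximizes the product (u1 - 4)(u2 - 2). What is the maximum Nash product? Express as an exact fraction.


Step 1: The Nash solution splits surplus symmetrically above the disagreement point
Step 2: u1 = (total + d1 - d2)/2 = (49 + 4 - 2)/2 = 51/2
Step 3: u2 = (total - d1 + d2)/2 = (49 - 4 + 2)/2 = 47/2
Step 4: Nash product = (51/2 - 4) * (47/2 - 2)
Step 5: = 43/2 * 43/2 = 1849/4

1849/4


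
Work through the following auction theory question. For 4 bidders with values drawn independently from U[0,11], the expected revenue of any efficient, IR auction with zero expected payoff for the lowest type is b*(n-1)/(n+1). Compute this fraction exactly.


Step 1: By Revenue Equivalence, expected revenue = b*(n-1)/(n+1)
Step 2: Substituting n = 4, b = 11
Step 3: Revenue = 11*(4-1)/(4+1) = 11*3/5
Step 4: Revenue = 33/5

33/5


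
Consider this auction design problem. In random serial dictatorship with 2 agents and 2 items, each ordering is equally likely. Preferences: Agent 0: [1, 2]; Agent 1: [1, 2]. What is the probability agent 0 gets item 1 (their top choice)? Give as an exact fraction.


Step 1: Agent 0 wants item 1
Step 2: There are 2 possible orderings of agents
Step 3: In 1 orderings, agent 0 gets item 1
Step 4: Probability = 1/2

1/2
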